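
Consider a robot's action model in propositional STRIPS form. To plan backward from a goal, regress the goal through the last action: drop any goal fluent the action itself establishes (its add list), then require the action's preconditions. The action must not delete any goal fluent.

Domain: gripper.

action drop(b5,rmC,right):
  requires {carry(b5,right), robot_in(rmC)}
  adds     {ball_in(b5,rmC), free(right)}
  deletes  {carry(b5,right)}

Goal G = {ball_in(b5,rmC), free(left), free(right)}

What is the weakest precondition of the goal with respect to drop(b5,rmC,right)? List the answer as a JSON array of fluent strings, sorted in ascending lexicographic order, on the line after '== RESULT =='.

Regress:
  G ∩ del = {}  (empty — regression defined)
  G \ add = {ball_in(b5,rmC), free(left), free(right)} \ {ball_in(b5,rmC), free(right)} = {free(left)}
  ∪ pre   = {free(left)} ∪ {carry(b5,right), robot_in(rmC)}
          = {carry(b5,right), free(left), robot_in(rmC)}

== RESULT ==
["carry(b5,right)", "free(left)", "robot_in(rmC)"]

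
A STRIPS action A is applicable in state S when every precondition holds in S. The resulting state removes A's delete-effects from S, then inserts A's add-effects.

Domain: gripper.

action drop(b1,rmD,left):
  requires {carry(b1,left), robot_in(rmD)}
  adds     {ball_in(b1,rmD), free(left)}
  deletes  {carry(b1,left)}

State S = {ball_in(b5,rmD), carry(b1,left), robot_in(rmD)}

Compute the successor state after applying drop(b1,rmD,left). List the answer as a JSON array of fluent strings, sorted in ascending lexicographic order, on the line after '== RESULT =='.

Progress:
  pre ⊆ S: {carry(b1,left), robot_in(rmD)} ⊆ S  — applicable
  S \ del = {ball_in(b5,rmD), robot_in(rmD)}
  ∪ add   = {ball_in(b1,rmD), ball_in(b5,rmD), free(left), robot_in(rmD)}

== RESULT ==
["ball_in(b1,rmD)", "ball_in(b5,rmD)", "free(left)", "robot_in(rmD)"]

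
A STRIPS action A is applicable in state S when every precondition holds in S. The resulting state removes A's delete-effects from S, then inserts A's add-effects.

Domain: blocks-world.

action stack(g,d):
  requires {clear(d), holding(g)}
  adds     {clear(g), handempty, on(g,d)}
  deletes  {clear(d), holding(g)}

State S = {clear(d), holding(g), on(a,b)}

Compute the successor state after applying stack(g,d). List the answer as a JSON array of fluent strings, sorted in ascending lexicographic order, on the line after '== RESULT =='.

Compute (S \ del) ∪ add:
  pre ⊆ S: {clear(d), holding(g)} ⊆ S  — applicable
  S \ del = {on(a,b)}
  ∪ add   = {clear(g), handempty, on(a,b), on(g,d)}

== RESULT ==
["clear(g)", "handempty", "on(a,b)", "on(g,d)"]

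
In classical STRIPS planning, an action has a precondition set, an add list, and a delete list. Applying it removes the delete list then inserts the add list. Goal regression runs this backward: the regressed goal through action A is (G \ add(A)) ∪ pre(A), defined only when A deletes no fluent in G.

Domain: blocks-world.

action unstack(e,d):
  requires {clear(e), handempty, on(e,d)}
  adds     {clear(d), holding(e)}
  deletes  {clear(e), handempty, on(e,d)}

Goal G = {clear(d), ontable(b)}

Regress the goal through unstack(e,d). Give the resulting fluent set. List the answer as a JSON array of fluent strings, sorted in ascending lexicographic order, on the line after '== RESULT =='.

Compute (G \ add) ∪ pre:
  G ∩ del = {}  (empty — regression defined)
  G \ add = {clear(d), ontable(b)} \ {clear(d), holding(e)} = {ontable(b)}
  ∪ pre   = {ontable(b)} ∪ {clear(e), handempty, on(e,d)}
          = {clear(e), handempty, on(e,d), ontable(b)}

== RESULT ==
["clear(e)", "handempty", "on(e,d)", "ontable(b)"]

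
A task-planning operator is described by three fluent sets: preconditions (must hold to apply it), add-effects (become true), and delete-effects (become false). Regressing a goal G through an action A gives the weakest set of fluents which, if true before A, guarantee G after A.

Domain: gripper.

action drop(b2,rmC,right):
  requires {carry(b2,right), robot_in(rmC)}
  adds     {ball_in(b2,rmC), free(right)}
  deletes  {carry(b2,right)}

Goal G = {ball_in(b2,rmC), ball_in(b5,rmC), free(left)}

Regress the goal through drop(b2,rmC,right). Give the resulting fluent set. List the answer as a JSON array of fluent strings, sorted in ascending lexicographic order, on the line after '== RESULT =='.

Compute (G \ add) ∪ pre:
  G ∩ del = {}  (empty — regression defined)
  G \ add = {ball_in(b2,rmC), ball_in(b5,rmC), free(left)} \ {ball_in(b2,rmC), free(right)} = {ball_in(b5,rmC), free(left)}
  ∪ pre   = {ball_in(b5,rmC), free(left)} ∪ {carry(b2,right), robot_in(rmC)}
          = {ball_in(b5,rmC), carry(b2,right), free(left), robot_in(rmC)}

== RESULT ==
["ball_in(b5,rmC)", "carry(b2,right)", "free(left)", "robot_in(rmC)"]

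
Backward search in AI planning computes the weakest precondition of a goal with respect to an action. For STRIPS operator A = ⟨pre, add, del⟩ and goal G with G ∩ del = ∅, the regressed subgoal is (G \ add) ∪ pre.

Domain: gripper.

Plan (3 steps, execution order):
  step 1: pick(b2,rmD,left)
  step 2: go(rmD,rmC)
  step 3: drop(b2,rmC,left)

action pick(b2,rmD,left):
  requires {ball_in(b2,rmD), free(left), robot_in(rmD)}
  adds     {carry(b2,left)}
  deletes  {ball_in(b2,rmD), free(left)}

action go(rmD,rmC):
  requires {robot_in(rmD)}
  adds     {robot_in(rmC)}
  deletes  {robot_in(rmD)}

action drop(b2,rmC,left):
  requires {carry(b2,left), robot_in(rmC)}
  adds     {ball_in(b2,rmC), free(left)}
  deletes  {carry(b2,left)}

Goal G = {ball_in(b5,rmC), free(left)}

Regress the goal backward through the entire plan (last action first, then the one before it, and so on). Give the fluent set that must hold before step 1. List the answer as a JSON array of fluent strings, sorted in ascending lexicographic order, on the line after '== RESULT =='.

Work backward from the goal:
  through step 3 (drop(b2,rmC,left)): drop {free(left)}, keep {ball_in(b5,rmC)}, require {carry(b2,left), robot_in(rmC)}
    → {ball_in(b5,rmC), carry(b2,left), robot_in(rmC)}
  through step 2 (go(rmD,rmC)): drop {robot_in(rmC)}, keep {ball_in(b5,rmC), carry(b2,left)}, require {robot_in(rmD)}
    → {ball_in(b5,rmC), carry(b2,left), robot_in(rmD)}
  through step 1 (pick(b2,rmD,left)): drop {carry(b2,left)}, keep {ball_in(b5,rmC), robot_in(rmD)}, require {ball_in(b2,rmD), free(left), robot_in(rmD)}
    → {ball_in(b2,rmD), ball_in(b5,rmC), free(left), robot_in(rmD)}

== RESULT ==
["ball_in(b2,rmD)", "ball_in(b5,rmC)", "free(left)", "robot_in(rmD)"]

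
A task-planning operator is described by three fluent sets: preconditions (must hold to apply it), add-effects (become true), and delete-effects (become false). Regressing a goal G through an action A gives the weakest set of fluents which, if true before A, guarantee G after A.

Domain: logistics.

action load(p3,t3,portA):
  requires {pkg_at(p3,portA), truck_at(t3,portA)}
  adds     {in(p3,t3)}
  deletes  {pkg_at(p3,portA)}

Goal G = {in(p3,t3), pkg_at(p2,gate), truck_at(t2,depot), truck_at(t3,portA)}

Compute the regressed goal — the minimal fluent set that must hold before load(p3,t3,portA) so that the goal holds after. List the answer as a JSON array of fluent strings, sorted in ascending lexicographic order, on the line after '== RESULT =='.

Regress:
  G ∩ del = {}  (empty — regression defined)
  G \ add = {in(p3,t3), pkg_at(p2,gate), truck_at(t2,depot), truck_at(t3,portA)} \ {in(p3,t3)} = {pkg_at(p2,gate), truck_at(t2,depot), truck_at(t3,portA)}
  ∪ pre   = {pkg_at(p2,gate), truck_at(t2,depot), truck_at(t3,portA)} ∪ {pkg_at(p3,portA), truck_at(t3,portA)}
          = {pkg_at(p2,gate), pkg_at(p3,portA), truck_at(t2,depot), truck_at(t3,portA)}

== RESULT ==
["pkg_at(p2,gate)", "pkg_at(p3,portA)", "truck_at(t2,depot)", "truck_at(t3,portA)"]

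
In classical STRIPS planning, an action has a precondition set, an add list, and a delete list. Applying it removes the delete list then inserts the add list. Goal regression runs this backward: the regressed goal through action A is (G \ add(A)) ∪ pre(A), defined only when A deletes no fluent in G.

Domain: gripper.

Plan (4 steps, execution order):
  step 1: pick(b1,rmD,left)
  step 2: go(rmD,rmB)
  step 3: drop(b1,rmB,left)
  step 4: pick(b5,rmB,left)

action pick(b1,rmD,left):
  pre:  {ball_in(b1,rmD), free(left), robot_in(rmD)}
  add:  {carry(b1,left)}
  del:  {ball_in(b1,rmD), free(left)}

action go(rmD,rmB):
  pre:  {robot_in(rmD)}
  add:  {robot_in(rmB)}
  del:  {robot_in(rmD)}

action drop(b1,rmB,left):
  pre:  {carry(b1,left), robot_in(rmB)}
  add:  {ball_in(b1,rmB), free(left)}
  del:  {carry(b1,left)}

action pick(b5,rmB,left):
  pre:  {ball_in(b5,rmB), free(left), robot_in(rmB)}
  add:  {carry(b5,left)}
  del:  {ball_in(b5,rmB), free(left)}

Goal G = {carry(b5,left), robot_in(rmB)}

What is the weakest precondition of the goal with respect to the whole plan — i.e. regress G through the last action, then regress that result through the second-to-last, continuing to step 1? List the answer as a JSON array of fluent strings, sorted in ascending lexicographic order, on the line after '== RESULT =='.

Regress step by step:
  through step 4 (pick(b5,rmB,left)): drop {carry(b5,left)}, keep {robot_in(rmB)}, require {ball_in(b5,rmB), free(left), robot_in(rmB)}
    → {ball_in(b5,rmB), free(left), robot_in(rmB)}
  through step 3 (drop(b1,rmB,left)): drop {free(left)}, keep {ball_in(b5,rmB), robot_in(rmB)}, require {carry(b1,left), robot_in(rmB)}
    → {ball_in(b5,rmB), carry(b1,left), robot_in(rmB)}
  through step 2 (go(rmD,rmB)): drop {robot_in(rmB)}, keep {ball_in(b5,rmB), carry(b1,left)}, require {robot_in(rmD)}
    → {ball_in(b5,rmB), carry(b1,left), robot_in(rmD)}
  through step 1 (pick(b1,rmD,left)): drop {carry(b1,left)}, keep {ball_in(b5,rmB), robot_in(rmD)}, require {ball_in(b1,rmD), free(left), robot_in(rmD)}
    → {ball_in(b1,rmD), ball_in(b5,rmB), free(left), robot_in(rmD)}

== RESULT ==
["ball_in(b1,rmD)", "ball_in(b5,rmB)", "free(left)", "robot_in(rmD)"]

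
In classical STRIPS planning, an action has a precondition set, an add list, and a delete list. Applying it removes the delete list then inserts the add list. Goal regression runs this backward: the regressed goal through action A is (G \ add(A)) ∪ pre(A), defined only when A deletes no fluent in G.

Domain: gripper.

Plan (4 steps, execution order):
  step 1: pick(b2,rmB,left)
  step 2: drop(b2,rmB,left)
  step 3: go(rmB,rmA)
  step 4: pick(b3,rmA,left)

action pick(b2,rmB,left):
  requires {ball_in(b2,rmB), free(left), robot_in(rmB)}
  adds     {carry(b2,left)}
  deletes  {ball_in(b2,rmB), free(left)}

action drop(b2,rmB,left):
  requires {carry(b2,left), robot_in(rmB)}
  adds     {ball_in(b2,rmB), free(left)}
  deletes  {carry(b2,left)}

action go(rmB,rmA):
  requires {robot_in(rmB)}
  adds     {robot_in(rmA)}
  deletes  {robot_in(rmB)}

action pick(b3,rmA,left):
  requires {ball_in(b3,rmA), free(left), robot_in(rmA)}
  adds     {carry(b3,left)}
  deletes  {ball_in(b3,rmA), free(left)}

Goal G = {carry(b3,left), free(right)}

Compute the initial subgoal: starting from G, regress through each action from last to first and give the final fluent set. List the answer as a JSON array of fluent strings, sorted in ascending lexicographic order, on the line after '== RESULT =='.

Regress step by step:
  through step 4 (pick(b3,rmA,left)): drop {carry(b3,left)}, keep {free(right)}, require {ball_in(b3,rmA), free(left), robot_in(rmA)}
    → {ball_in(b3,rmA), free(left), free(right), robot_in(rmA)}
  through step 3 (go(rmB,rmA)): drop {robot_in(rmA)}, keep {ball_in(b3,rmA), free(left), free(right)}, require {robot_in(rmB)}
    → {ball_in(b3,rmA), free(left), free(right), robot_in(rmB)}
  through step 2 (drop(b2,rmB,left)): drop {free(left)}, keep {ball_in(b3,rmA), free(right), robot_in(rmB)}, require {carry(b2,left), robot_in(rmB)}
    → {ball_in(b3,rmA), carry(b2,left), free(right), robot_in(rmB)}
  through step 1 (pick(b2,rmB,left)): drop {carry(b2,left)}, keep {ball_in(b3,rmA), free(right), robot_in(rmB)}, require {ball_in(b2,rmB), free(left), robot_in(rmB)}
    → {ball_in(b2,rmB), ball_in(b3,rmA), free(left), free(right), robot_in(rmB)}

== RESULT ==
["ball_in(b2,rmB)", "ball_in(b3,rmA)", "free(left)", "free(right)", "robot_in(rmB)"]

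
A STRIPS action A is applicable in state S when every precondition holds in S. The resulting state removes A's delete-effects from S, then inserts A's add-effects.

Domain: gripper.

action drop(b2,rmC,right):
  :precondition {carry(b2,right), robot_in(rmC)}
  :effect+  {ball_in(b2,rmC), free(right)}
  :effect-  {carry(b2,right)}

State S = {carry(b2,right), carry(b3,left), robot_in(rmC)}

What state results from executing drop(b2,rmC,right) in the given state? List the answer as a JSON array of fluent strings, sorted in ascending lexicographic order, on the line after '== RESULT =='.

Compute (S \ del) ∪ add:
  pre ⊆ S: {carry(b2,right), robot_in(rmC)} ⊆ S  — applicable
  S \ del = {carry(b3,left), robot_in(rmC)}
  ∪ add   = {ball_in(b2,rmC), carry(b3,left), free(right), robot_in(rmC)}

== RESULT ==
["ball_in(b2,rmC)", "carry(b3,left)", "free(right)", "robot_in(rmC)"]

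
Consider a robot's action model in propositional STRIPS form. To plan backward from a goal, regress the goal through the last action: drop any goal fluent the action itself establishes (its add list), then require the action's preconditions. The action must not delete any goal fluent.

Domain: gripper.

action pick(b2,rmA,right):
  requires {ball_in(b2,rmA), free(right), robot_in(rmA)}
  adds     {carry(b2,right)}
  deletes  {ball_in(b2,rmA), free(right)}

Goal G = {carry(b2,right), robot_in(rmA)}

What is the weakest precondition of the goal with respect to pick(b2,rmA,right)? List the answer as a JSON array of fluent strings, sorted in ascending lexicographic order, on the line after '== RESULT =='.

Compute (G \ add) ∪ pre:
  G ∩ del = {}  (empty — regression defined)
  G \ add = {carry(b2,right), robot_in(rmA)} \ {carry(b2,right)} = {robot_in(rmA)}
  ∪ pre   = {robot_in(rmA)} ∪ {ball_in(b2,rmA), free(right), robot_in(rmA)}
          = {ball_in(b2,rmA), free(right), robot_in(rmA)}

== RESULT ==
["ball_in(b2,rmA)", "free(right)", "robot_in(rmA)"]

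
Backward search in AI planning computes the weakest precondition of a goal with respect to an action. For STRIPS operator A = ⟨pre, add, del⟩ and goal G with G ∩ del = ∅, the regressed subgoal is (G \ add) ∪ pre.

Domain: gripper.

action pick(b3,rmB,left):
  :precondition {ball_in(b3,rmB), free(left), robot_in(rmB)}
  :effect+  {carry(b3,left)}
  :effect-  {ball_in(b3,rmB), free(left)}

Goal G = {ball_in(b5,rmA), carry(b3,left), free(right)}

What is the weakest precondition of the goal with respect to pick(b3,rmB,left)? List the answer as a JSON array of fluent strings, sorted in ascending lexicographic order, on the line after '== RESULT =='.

Regress:
  G ∩ del = {}  (empty — regression defined)
  G \ add = {ball_in(b5,rmA), carry(b3,left), free(right)} \ {carry(b3,left)} = {ball_in(b5,rmA), free(right)}
  ∪ pre   = {ball_in(b5,rmA), free(right)} ∪ {ball_in(b3,rmB), free(left), robot_in(rmB)}
          = {ball_in(b3,rmB), ball_in(b5,rmA), free(left), free(right), robot_in(rmB)}

== RESULT ==
["ball_in(b3,rmB)", "ball_in(b5,rmA)", "free(left)", "free(right)", "robot_in(rmB)"]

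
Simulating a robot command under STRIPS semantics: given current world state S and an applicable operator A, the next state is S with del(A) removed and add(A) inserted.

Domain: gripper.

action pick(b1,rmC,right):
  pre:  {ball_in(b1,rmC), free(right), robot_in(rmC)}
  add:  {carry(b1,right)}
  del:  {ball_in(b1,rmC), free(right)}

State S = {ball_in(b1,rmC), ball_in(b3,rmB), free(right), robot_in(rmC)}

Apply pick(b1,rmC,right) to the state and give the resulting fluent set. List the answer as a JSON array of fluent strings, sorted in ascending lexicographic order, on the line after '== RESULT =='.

Progress:
  pre ⊆ S: {ball_in(b1,rmC), free(right), robot_in(rmC)} ⊆ S  — applicable
  S \ del = {ball_in(b3,rmB), robot_in(rmC)}
  ∪ add   = {ball_in(b3,rmB), carry(b1,right), robot_in(rmC)}

== RESULT ==
["ball_in(b3,rmB)", "carry(b1,right)", "robot_in(rmC)"]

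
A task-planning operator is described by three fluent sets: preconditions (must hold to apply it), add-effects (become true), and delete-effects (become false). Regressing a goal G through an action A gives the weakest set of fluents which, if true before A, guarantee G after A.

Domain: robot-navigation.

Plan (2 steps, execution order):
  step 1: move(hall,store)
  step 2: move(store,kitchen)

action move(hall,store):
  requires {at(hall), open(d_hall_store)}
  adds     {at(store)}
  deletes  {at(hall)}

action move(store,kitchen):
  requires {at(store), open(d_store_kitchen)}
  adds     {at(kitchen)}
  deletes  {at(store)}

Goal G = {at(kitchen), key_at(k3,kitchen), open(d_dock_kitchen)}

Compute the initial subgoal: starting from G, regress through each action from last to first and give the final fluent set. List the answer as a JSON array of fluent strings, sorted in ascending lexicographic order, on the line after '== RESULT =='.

Work backward from the goal:
  through step 2 (move(store,kitchen)): drop {at(kitchen)}, keep {key_at(k3,kitchen), open(d_dock_kitchen)}, require {at(store), open(d_store_kitchen)}
    → {at(store), key_at(k3,kitchen), open(d_dock_kitchen), open(d_store_kitchen)}
  through step 1 (move(hall,store)): drop {at(store)}, keep {key_at(k3,kitchen), open(d_dock_kitchen), open(d_store_kitchen)}, require {at(hall), open(d_hall_store)}
    → {at(hall), key_at(k3,kitchen), open(d_dock_kitchen), open(d_hall_store), open(d_store_kitchen)}

== RESULT ==
["at(hall)", "key_at(k3,kitchen)", "open(d_dock_kitchen)", "open(d_hall_store)", "open(d_store_kitchen)"]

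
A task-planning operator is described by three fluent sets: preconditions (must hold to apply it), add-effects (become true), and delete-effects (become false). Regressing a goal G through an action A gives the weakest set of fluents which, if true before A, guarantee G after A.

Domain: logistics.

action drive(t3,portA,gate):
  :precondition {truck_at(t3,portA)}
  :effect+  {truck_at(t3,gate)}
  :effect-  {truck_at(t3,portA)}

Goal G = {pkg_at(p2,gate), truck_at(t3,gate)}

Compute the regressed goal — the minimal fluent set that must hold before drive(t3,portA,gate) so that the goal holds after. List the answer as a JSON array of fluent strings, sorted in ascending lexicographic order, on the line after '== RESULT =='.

Regress:
  G ∩ del = {}  (empty — regression defined)
  G \ add = {pkg_at(p2,gate), truck_at(t3,gate)} \ {truck_at(t3,gate)} = {pkg_at(p2,gate)}
  ∪ pre   = {pkg_at(p2,gate)} ∪ {truck_at(t3,portA)}
          = {pkg_at(p2,gate), truck_at(t3,portA)}

== RESULT ==
["pkg_at(p2,gate)", "truck_at(t3,portA)"]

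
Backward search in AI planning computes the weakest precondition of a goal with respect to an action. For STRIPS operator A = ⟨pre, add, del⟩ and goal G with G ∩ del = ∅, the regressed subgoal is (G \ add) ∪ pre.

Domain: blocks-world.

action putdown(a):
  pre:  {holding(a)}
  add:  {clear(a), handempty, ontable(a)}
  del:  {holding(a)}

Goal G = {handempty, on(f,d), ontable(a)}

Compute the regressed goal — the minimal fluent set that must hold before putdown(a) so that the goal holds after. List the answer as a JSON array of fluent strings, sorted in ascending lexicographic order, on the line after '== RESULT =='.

Regress:
  G ∩ del = {}  (empty — regression defined)
  G \ add = {handempty, on(f,d), ontable(a)} \ {clear(a), handempty, ontable(a)} = {on(f,d)}
  ∪ pre   = {on(f,d)} ∪ {holding(a)}
          = {holding(a), on(f,d)}

== RESULT ==
["holding(a)", "on(f,d)"]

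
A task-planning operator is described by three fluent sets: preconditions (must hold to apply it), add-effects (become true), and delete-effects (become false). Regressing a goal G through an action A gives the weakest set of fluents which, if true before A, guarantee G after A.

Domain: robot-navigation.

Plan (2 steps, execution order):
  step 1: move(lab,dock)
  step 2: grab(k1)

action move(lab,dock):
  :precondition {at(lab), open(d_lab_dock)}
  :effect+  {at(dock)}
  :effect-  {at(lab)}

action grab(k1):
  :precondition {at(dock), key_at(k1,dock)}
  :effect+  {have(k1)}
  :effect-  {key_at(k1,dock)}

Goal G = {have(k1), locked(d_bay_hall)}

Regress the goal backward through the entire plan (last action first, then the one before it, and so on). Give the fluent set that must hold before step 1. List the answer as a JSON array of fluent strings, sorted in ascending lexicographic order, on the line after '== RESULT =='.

Regress step by step:
  through step 2 (grab(k1)): drop {have(k1)}, keep {locked(d_bay_hall)}, require {at(dock), key_at(k1,dock)}
    → {at(dock), key_at(k1,dock), locked(d_bay_hall)}
  through step 1 (move(lab,dock)): drop {at(dock)}, keep {key_at(k1,dock), locked(d_bay_hall)}, require {at(lab), open(d_lab_dock)}
    → {at(lab), key_at(k1,dock), locked(d_bay_hall), open(d_lab_dock)}

== RESULT ==
["at(lab)", "key_at(k1,dock)", "locked(d_bay_hall)", "open(d_lab_dock)"]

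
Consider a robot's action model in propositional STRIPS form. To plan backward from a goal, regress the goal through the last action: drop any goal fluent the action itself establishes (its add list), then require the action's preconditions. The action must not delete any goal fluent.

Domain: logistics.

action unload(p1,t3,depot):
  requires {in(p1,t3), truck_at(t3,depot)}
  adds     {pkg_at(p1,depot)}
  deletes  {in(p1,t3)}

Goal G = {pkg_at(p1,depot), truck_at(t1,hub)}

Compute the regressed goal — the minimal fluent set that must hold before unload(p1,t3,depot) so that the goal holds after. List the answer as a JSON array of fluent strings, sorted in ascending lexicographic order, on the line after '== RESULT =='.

Compute (G \ add) ∪ pre:
  G ∩ del = {}  (empty — regression defined)
  G \ add = {pkg_at(p1,depot), truck_at(t1,hub)} \ {pkg_at(p1,depot)} = {truck_at(t1,hub)}
  ∪ pre   = {truck_at(t1,hub)} ∪ {in(p1,t3), truck_at(t3,depot)}
          = {in(p1,t3), truck_at(t1,hub), truck_at(t3,depot)}

== RESULT ==
["in(p1,t3)", "truck_at(t1,hub)", "truck_at(t3,depot)"]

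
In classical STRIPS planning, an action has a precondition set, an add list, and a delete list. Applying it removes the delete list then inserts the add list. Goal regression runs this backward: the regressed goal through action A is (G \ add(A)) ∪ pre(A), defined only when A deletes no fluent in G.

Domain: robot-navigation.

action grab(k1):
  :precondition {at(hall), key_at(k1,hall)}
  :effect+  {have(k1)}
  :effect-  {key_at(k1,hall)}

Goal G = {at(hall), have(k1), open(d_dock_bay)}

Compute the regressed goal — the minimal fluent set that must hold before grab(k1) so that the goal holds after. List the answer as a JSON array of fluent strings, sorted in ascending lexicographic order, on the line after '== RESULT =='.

Compute (G \ add) ∪ pre:
  G ∩ del = {}  (empty — regression defined)
  G \ add = {at(hall), have(k1), open(d_dock_bay)} \ {have(k1)} = {at(hall), open(d_dock_bay)}
  ∪ pre   = {at(hall), open(d_dock_bay)} ∪ {at(hall), key_at(k1,hall)}
          = {at(hall), key_at(k1,hall), open(d_dock_bay)}

== RESULT ==
["at(hall)", "key_at(k1,hall)", "open(d_dock_bay)"]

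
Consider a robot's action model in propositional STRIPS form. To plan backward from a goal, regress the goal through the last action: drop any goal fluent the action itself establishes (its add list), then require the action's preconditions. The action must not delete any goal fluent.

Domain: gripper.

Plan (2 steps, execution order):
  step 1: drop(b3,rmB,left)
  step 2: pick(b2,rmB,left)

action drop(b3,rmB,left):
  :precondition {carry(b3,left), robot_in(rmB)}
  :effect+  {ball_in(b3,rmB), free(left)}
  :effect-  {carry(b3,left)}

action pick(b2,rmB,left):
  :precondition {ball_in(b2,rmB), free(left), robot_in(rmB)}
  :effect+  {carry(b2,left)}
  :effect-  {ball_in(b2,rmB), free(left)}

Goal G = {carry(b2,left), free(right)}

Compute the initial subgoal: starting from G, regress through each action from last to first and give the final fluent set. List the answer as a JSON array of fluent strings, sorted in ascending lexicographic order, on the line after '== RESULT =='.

Regress step by step:
  through step 2 (pick(b2,rmB,left)): drop {carry(b2,left)}, keep {free(right)}, require {ball_in(b2,rmB), free(left), robot_in(rmB)}
    → {ball_in(b2,rmB), free(left), free(right), robot_in(rmB)}
  through step 1 (drop(b3,rmB,left)): drop {free(left)}, keep {ball_in(b2,rmB), free(right), robot_in(rmB)}, require {carry(b3,left), robot_in(rmB)}
    → {ball_in(b2,rmB), carry(b3,left), free(right), robot_in(rmB)}

== RESULT ==
["ball_in(b2,rmB)", "carry(b3,left)", "free(right)", "robot_in(rmB)"]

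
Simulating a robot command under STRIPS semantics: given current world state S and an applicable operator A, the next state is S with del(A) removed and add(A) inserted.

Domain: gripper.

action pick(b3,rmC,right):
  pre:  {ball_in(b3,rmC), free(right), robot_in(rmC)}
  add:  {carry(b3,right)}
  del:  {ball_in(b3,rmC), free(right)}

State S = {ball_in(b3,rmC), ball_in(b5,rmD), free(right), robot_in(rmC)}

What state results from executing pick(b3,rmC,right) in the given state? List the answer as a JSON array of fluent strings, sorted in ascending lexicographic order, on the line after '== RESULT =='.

Progress:
  pre ⊆ S: {ball_in(b3,rmC), free(right), robot_in(rmC)} ⊆ S  — applicable
  S \ del = {ball_in(b5,rmD), robot_in(rmC)}
  ∪ add   = {ball_in(b5,rmD), carry(b3,right), robot_in(rmC)}

== RESULT ==
["ball_in(b5,rmD)", "carry(b3,right)", "robot_in(rmC)"]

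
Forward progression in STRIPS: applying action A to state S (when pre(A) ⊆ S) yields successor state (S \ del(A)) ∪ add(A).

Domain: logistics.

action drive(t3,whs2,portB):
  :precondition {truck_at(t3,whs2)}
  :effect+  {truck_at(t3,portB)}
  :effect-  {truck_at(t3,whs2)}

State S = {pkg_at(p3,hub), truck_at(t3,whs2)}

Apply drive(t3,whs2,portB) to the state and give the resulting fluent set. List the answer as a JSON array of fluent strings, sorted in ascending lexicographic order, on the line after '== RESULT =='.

Progress:
  pre ⊆ S: {truck_at(t3,whs2)} ⊆ S  — applicable
  S \ del = {pkg_at(p3,hub)}
  ∪ add   = {pkg_at(p3,hub), truck_at(t3,portB)}

== RESULT ==
["pkg_at(p3,hub)", "truck_at(t3,portB)"]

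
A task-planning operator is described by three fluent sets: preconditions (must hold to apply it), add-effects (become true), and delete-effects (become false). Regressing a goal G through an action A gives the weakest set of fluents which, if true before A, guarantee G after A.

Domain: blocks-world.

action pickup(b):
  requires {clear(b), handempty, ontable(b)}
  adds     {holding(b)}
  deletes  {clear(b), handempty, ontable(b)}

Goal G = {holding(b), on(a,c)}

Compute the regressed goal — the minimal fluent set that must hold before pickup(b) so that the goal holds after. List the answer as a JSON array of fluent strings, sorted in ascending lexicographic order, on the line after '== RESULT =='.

Compute (G \ add) ∪ pre:
  G ∩ del = {}  (empty — regression defined)
  G \ add = {holding(b), on(a,c)} \ {holding(b)} = {on(a,c)}
  ∪ pre   = {on(a,c)} ∪ {clear(b), handempty, ontable(b)}
          = {clear(b), handempty, on(a,c), ontable(b)}

== RESULT ==
["clear(b)", "handempty", "on(a,c)", "ontable(b)"]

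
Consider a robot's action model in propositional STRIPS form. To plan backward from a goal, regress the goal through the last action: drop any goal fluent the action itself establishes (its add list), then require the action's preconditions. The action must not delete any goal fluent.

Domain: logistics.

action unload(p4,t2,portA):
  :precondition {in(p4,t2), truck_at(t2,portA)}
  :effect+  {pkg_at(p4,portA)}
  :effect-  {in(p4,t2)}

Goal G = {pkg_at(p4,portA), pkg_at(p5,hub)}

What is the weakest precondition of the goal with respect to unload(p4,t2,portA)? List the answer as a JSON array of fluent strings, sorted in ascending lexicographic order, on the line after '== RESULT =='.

Compute (G \ add) ∪ pre:
  G ∩ del = {}  (empty — regression defined)
  G \ add = {pkg_at(p4,portA), pkg_at(p5,hub)} \ {pkg_at(p4,portA)} = {pkg_at(p5,hub)}
  ∪ pre   = {pkg_at(p5,hub)} ∪ {in(p4,t2), truck_at(t2,portA)}
          = {in(p4,t2), pkg_at(p5,hub), truck_at(t2,portA)}

== RESULT ==
["in(p4,t2)", "pkg_at(p5,hub)", "truck_at(t2,portA)"]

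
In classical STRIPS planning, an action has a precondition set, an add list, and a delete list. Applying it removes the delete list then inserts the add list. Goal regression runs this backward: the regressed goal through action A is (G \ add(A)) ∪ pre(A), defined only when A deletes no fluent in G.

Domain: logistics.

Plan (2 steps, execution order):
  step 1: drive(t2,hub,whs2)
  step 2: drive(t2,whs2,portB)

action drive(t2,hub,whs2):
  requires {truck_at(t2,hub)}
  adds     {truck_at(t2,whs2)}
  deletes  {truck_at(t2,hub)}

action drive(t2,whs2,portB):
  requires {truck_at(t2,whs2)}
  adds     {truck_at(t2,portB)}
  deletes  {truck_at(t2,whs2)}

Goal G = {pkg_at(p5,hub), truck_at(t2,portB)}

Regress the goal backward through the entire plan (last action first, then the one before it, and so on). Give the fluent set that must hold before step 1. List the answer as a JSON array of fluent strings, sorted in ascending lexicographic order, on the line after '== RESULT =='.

Work backward from the goal:
  through step 2 (drive(t2,whs2,portB)): drop {truck_at(t2,portB)}, keep {pkg_at(p5,hub)}, require {truck_at(t2,whs2)}
    → {pkg_at(p5,hub), truck_at(t2,whs2)}
  through step 1 (drive(t2,hub,whs2)): drop {truck_at(t2,whs2)}, keep {pkg_at(p5,hub)}, require {truck_at(t2,hub)}
    → {pkg_at(p5,hub), truck_at(t2,hub)}

== RESULT ==
["pkg_at(p5,hub)", "truck_at(t2,hub)"]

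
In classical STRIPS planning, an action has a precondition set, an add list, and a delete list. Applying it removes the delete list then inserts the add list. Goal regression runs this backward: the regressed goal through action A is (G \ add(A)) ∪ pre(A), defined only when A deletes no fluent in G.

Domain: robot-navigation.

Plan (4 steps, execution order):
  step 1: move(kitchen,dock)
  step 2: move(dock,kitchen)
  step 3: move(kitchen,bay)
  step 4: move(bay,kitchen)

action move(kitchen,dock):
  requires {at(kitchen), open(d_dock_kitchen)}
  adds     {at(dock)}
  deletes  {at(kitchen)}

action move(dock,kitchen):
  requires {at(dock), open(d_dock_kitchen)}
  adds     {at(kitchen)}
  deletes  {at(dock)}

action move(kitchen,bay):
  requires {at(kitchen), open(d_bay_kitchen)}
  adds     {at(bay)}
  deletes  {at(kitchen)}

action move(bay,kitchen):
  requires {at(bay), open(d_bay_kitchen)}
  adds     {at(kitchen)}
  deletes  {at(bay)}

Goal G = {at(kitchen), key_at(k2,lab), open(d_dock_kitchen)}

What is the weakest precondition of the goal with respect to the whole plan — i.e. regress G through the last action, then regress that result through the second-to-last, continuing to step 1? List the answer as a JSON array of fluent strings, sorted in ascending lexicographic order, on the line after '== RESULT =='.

Regress step by step:
  through step 4 (move(bay,kitchen)): drop {at(kitchen)}, keep {key_at(k2,lab), open(d_dock_kitchen)}, require {at(bay), open(d_bay_kitchen)}
    → {at(bay), key_at(k2,lab), open(d_bay_kitchen), open(d_dock_kitchen)}
  through step 3 (move(kitchen,bay)): drop {at(bay)}, keep {key_at(k2,lab), open(d_bay_kitchen), open(d_dock_kitchen)}, require {at(kitchen), open(d_bay_kitchen)}
    → {at(kitchen), key_at(k2,lab), open(d_bay_kitchen), open(d_dock_kitchen)}
  through step 2 (move(dock,kitchen)): drop {at(kitchen)}, keep {key_at(k2,lab), open(d_bay_kitchen), open(d_dock_kitchen)}, require {at(dock), open(d_dock_kitchen)}
    → {at(dock), key_at(k2,lab), open(d_bay_kitchen), open(d_dock_kitchen)}
  through step 1 (move(kitchen,dock)): drop {at(dock)}, keep {key_at(k2,lab), open(d_bay_kitchen), open(d_dock_kitchen)}, require {at(kitchen), open(d_dock_kitchen)}
    → {at(kitchen), key_at(k2,lab), open(d_bay_kitchen), open(d_dock_kitchen)}

== RESULT ==
["at(kitchen)", "key_at(k2,lab)", "open(d_bay_kitchen)", "open(d_dock_kitchen)"]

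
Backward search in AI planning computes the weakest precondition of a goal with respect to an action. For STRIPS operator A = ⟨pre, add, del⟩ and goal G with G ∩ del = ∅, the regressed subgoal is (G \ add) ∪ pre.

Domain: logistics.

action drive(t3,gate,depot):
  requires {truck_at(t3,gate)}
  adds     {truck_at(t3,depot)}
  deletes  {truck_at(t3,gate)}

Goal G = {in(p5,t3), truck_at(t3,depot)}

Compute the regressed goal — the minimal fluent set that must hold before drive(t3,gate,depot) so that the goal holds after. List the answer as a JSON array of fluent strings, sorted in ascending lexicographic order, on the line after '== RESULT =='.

Regress:
  G ∩ del = {}  (empty — regression defined)
  G \ add = {in(p5,t3), truck_at(t3,depot)} \ {truck_at(t3,depot)} = {in(p5,t3)}
  ∪ pre   = {in(p5,t3)} ∪ {truck_at(t3,gate)}
          = {in(p5,t3), truck_at(t3,gate)}

== RESULT ==
["in(p5,t3)", "truck_at(t3,gate)"]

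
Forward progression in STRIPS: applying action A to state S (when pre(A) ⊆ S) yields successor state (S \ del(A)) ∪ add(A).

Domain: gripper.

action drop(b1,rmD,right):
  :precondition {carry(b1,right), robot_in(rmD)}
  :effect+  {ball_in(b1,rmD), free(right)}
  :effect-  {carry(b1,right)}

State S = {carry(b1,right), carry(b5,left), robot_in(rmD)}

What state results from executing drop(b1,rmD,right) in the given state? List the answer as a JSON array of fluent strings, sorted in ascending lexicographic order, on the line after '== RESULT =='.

Progress:
  pre ⊆ S: {carry(b1,right), robot_in(rmD)} ⊆ S  — applicable
  S \ del = {carry(b5,left), robot_in(rmD)}
  ∪ add   = {ball_in(b1,rmD), carry(b5,left), free(right), robot_in(rmD)}

== RESULT ==
["ball_in(b1,rmD)", "carry(b5,left)", "free(right)", "robot_in(rmD)"]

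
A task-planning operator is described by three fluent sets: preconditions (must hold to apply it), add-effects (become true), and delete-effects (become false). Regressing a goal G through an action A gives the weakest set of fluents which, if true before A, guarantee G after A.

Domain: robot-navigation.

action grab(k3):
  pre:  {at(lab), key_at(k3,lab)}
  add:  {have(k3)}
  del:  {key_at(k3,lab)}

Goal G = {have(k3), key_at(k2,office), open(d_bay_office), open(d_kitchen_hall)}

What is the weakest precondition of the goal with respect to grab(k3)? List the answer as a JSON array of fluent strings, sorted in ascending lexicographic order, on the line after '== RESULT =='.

Compute (G \ add) ∪ pre:
  G ∩ del = {}  (empty — regression defined)
  G \ add = {have(k3), key_at(k2,office), open(d_bay_office), open(d_kitchen_hall)} \ {have(k3)} = {key_at(k2,office), open(d_bay_office), open(d_kitchen_hall)}
  ∪ pre   = {key_at(k2,office), open(d_bay_office), open(d_kitchen_hall)} ∪ {at(lab), key_at(k3,lab)}
          = {at(lab), key_at(k2,office), key_at(k3,lab), open(d_bay_office), open(d_kitchen_hall)}

== RESULT ==
["at(lab)", "key_at(k2,office)", "key_at(k3,lab)", "open(d_bay_office)", "open(d_kitchen_hall)"]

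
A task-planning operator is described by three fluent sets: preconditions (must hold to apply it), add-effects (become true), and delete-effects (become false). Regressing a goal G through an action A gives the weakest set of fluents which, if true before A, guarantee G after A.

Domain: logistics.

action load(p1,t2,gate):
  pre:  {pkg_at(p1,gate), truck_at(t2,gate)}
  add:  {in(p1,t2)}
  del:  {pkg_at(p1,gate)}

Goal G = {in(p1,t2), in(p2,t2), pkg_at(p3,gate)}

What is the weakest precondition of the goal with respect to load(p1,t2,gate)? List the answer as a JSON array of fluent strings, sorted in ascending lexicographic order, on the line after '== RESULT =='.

Regress:
  G ∩ del = {}  (empty — regression defined)
  G \ add = {in(p1,t2), in(p2,t2), pkg_at(p3,gate)} \ {in(p1,t2)} = {in(p2,t2), pkg_at(p3,gate)}
  ∪ pre   = {in(p2,t2), pkg_at(p3,gate)} ∪ {pkg_at(p1,gate), truck_at(t2,gate)}
          = {in(p2,t2), pkg_at(p1,gate), pkg_at(p3,gate), truck_at(t2,gate)}

== RESULT ==
["in(p2,t2)", "pkg_at(p1,gate)", "pkg_at(p3,gate)", "truck_at(t2,gate)"]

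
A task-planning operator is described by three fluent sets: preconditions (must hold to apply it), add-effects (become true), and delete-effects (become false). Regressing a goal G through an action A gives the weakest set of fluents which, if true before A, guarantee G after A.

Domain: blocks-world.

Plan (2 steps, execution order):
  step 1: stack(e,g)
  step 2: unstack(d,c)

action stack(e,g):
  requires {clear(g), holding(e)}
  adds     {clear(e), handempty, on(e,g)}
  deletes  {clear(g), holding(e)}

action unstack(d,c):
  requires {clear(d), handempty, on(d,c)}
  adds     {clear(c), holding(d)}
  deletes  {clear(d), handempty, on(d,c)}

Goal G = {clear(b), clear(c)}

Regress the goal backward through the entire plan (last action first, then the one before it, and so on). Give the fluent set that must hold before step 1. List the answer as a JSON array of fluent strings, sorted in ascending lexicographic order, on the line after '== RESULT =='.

Regress step by step:
  through step 2 (unstack(d,c)): drop {clear(c)}, keep {clear(b)}, require {clear(d), handempty, on(d,c)}
    → {clear(b), clear(d), handempty, on(d,c)}
  through step 1 (stack(e,g)): drop {handempty}, keep {clear(b), clear(d), on(d,c)}, require {clear(g), holding(e)}
    → {clear(b), clear(d), clear(g), holding(e), on(d,c)}

== RESULT ==
["clear(b)", "clear(d)", "clear(g)", "holding(e)", "on(d,c)"]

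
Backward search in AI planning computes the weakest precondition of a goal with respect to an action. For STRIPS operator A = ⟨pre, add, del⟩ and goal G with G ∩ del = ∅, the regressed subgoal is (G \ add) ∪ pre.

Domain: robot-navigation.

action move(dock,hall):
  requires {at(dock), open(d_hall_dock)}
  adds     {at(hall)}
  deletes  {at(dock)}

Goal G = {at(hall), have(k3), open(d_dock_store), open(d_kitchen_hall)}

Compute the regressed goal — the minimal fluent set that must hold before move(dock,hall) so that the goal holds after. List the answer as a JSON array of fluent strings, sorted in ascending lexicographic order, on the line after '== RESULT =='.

Compute (G \ add) ∪ pre:
  G ∩ del = {}  (empty — regression defined)
  G \ add = {at(hall), have(k3), open(d_dock_store), open(d_kitchen_hall)} \ {at(hall)} = {have(k3), open(d_dock_store), open(d_kitchen_hall)}
  ∪ pre   = {have(k3), open(d_dock_store), open(d_kitchen_hall)} ∪ {at(dock), open(d_hall_dock)}
          = {at(dock), have(k3), open(d_dock_store), open(d_hall_dock), open(d_kitchen_hall)}

== RESULT ==
["at(dock)", "have(k3)", "open(d_dock_store)", "open(d_hall_dock)", "open(d_kitchen_hall)"]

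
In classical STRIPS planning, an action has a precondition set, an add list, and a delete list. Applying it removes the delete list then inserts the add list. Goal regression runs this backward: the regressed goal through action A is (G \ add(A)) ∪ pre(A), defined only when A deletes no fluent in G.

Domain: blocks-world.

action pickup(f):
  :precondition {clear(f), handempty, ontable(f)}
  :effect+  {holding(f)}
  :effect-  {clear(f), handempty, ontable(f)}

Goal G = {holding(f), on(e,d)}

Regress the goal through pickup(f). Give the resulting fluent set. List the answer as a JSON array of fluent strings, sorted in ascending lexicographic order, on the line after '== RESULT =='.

Compute (G \ add) ∪ pre:
  G ∩ del = {}  (empty — regression defined)
  G \ add = {holding(f), on(e,d)} \ {holding(f)} = {on(e,d)}
  ∪ pre   = {on(e,d)} ∪ {clear(f), handempty, ontable(f)}
          = {clear(f), handempty, on(e,d), ontable(f)}

== RESULT ==
["clear(f)", "handempty", "on(e,d)", "ontable(f)"]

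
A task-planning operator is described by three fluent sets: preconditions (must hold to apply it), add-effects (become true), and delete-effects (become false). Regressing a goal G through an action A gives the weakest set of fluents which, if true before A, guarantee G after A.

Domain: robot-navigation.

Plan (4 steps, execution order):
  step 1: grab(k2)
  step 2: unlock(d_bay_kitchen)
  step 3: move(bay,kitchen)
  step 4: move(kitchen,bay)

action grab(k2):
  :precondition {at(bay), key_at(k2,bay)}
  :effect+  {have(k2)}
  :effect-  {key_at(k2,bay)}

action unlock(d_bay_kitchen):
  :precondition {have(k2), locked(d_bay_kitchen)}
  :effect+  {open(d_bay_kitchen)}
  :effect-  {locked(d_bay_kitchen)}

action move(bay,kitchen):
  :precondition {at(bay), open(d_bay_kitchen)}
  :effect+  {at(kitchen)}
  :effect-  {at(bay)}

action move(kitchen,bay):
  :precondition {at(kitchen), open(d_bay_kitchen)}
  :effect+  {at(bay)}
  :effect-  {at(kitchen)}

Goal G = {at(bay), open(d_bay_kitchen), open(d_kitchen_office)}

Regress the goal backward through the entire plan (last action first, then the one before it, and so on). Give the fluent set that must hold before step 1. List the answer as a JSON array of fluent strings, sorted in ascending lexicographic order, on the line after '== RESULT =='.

Regress step by step:
  through step 4 (move(kitchen,bay)): drop {at(bay)}, keep {open(d_bay_kitchen), open(d_kitchen_office)}, require {at(kitchen), open(d_bay_kitchen)}
    → {at(kitchen), open(d_bay_kitchen), open(d_kitchen_office)}
  through step 3 (move(bay,kitchen)): drop {at(kitchen)}, keep {open(d_bay_kitchen), open(d_kitchen_office)}, require {at(bay), open(d_bay_kitchen)}
    → {at(bay), open(d_bay_kitchen), open(d_kitchen_office)}
  through step 2 (unlock(d_bay_kitchen)): drop {open(d_bay_kitchen)}, keep {at(bay), open(d_kitchen_office)}, require {have(k2), locked(d_bay_kitchen)}
    → {at(bay), have(k2), locked(d_bay_kitchen), open(d_kitchen_office)}
  through step 1 (grab(k2)): drop {have(k2)}, keep {at(bay), locked(d_bay_kitchen), open(d_kitchen_office)}, require {at(bay), key_at(k2,bay)}
    → {at(bay), key_at(k2,bay), locked(d_bay_kitchen), open(d_kitchen_office)}

== RESULT ==
["at(bay)", "key_at(k2,bay)", "locked(d_bay_kitchen)", "open(d_kitchen_office)"]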